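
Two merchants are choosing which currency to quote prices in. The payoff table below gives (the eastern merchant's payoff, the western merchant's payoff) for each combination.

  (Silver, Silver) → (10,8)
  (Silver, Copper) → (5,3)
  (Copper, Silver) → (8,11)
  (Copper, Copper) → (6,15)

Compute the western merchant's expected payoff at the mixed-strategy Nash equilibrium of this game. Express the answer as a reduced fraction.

29/3

The eastern merchant mixes with probability p on Silver, chosen so the western merchant is indifferent: 8p + 11(1−p) = 3p + 15(1−p) gives p = 4/9.
The western merchant's expected payoff is 8·4/9 + 11·5/9 = 29/3.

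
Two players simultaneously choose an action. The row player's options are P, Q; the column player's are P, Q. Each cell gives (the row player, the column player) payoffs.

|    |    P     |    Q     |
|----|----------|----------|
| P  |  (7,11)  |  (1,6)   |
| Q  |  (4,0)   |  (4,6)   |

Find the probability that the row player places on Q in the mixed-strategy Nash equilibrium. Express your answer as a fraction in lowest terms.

The row player's mix p on P must make the column player indifferent between P and Q.
The column player's payoff from P: 11p + 0(1−p). From Q: 6p + 6(1−p).
Set equal: 5p = 6(1−p) → p = 6/11.
Probability on Q is 1 − 6/11 = 5/11.

5/11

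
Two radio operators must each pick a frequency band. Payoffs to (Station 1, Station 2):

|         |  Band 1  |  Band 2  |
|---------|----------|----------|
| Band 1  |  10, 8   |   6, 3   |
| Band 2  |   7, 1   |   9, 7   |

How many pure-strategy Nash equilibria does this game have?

2

Both Band 1: Station 1 gets 10 (best alternative 7); Station 2 gets 8 (best alternative 3). Neither deviates — NE.
Both Band 2: Station 1 gets 9 (best alternative 6); Station 2 gets 7 (best alternative 1). Neither deviates — NE.
(Band 1, Band 2) is not a NE: Station 1 would switch to Band 2 (9 > 6).
No other cell survives both best-response checks, so there are 2 pure NE.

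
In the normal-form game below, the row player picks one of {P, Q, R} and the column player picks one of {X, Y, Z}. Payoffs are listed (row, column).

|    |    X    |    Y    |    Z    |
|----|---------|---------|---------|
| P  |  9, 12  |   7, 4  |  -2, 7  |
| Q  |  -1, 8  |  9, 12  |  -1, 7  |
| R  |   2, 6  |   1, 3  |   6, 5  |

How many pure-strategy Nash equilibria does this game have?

2

(P, X): the row player gets 9 (best alternative 2); the column player gets 12 (best alternative 7). Neither deviates — NE.
(Q, Y): the row player gets 9 (best alternative 7); the column player gets 12 (best alternative 8). Neither deviates — NE.
(R, Z) is not a NE: the column player would switch to X (6 > 5).
No other cell survives both best-response checks, so there are 2 pure NE.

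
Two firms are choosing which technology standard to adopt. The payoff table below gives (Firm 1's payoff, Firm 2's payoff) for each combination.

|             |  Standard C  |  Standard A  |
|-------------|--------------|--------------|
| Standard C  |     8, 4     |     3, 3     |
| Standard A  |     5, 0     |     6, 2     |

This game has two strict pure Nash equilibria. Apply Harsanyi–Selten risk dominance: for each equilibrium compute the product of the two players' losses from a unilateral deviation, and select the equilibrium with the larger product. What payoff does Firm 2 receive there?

At both Standard C: Firm 1 loses 8 − 5 = 3 by deviating; Firm 2 loses 4 − 3 = 1. Product = 3·1 = 3.
At both Standard A: Firm 1 loses 6 − 3 = 3 by deviating; Firm 2 loses 2 − 0 = 2. Product = 3·2 = 6.
6 > 3, so both Standard A is risk-dominant. Firm 2's payoff there is 2.

2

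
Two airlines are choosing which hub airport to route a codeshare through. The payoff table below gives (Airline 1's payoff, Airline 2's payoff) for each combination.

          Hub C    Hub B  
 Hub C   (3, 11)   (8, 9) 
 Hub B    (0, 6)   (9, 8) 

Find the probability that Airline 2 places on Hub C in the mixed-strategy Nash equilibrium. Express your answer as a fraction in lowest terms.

1/4

Airline 2's mix q on Hub C must make Airline 1 indifferent between Hub C and Hub B.
Airline 1's payoff from Hub C: 3q + 8(1−q). From Hub B: 0q + 9(1−q).
Set equal: 3q = 1(1−q) → q = 1/4.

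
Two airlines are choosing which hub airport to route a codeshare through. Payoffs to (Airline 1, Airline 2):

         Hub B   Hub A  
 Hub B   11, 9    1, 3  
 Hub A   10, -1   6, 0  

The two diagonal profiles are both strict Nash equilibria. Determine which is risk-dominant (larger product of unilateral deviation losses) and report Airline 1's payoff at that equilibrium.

At both Hub B: Airline 1 loses 11 − 10 = 1 by deviating; Airline 2 loses 9 − 3 = 6. Product = 1·6 = 6.
At both Hub A: Airline 1 loses 6 − 1 = 5 by deviating; Airline 2 loses 0 − (-1) = 1. Product = 5·1 = 5.
6 > 5, so both Hub B is risk-dominant. Airline 1's payoff there is 11.

11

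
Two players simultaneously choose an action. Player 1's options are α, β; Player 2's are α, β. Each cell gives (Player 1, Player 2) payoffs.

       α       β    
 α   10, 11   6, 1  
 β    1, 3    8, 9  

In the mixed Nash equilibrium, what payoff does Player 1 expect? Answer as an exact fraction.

74/11

Player 2 mixes with probability q on α, chosen so Player 1 is indifferent: 10q + 6(1−q) = 1q + 8(1−q) gives q = 2/11.
Player 1's expected payoff (from either row, since indifferent) is 10·2/11 + 6·9/11 = 74/11.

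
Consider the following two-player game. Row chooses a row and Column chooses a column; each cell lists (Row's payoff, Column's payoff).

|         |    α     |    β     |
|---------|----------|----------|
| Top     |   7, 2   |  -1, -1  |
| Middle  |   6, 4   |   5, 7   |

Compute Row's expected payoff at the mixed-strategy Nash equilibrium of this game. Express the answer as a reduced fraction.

41/7

Column mixes with probability q on α, chosen so Row is indifferent: 7q + (-1)(1−q) = 6q + 5(1−q) gives q = 6/7.
Row's expected payoff (from either row, since indifferent) is 7·6/7 + (-1)·1/7 = 41/7.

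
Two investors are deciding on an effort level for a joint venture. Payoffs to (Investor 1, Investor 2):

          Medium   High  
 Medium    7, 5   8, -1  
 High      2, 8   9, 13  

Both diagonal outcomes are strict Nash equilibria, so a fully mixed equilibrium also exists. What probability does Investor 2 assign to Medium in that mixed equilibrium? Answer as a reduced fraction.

Investor 2's mix q on Medium must make Investor 1 indifferent between Medium and High.
Investor 1's payoff from Medium: 7q + 8(1−q). From High: 2q + 9(1−q).
Set equal: 5q = 1(1−q) → q = 1/6.

1/6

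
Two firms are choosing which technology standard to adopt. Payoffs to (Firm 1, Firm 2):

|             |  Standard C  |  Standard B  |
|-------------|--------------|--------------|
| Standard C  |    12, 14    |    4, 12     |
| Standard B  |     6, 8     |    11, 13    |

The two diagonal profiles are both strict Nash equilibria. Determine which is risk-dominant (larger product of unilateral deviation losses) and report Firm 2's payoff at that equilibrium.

At both Standard C: Firm 1 loses 12 − 6 = 6 by deviating; Firm 2 loses 14 − 12 = 2. Product = 6·2 = 12.
At both Standard B: Firm 1 loses 11 − 4 = 7 by deviating; Firm 2 loses 13 − 8 = 5. Product = 7·5 = 35.
35 > 12, so both Standard B is risk-dominant. Firm 2's payoff there is 13.

13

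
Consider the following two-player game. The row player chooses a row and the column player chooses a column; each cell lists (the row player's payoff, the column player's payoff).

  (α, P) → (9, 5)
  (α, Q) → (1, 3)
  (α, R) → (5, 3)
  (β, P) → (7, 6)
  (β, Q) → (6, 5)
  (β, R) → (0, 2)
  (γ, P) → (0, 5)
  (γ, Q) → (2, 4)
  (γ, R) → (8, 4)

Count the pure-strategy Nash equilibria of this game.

(α, P): the row player gets 9 (best alternative 7); the column player gets 5 (best alternative 3). Neither deviates — NE.
(β, Q) is not a NE: the column player would switch to P (6 > 5).
No other cell survives both best-response checks, so there is 1 pure NE.

1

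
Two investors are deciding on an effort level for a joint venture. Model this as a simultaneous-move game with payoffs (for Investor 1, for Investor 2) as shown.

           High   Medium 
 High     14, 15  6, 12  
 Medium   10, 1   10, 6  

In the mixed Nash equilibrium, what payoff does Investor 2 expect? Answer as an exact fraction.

Investor 1 mixes with probability p on High, chosen so Investor 2 is indifferent: 15p + 1(1−p) = 12p + 6(1−p) gives p = 5/8.
Investor 2's expected payoff is 15·5/8 + 1·3/8 = 39/4.

39/4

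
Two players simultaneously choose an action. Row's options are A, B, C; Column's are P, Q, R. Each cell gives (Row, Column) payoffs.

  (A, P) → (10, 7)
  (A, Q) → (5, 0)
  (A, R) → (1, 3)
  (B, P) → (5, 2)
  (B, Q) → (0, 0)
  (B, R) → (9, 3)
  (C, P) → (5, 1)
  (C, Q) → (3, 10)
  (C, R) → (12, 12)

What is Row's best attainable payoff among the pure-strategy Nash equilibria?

(A, P) is a pure NE (Row: 10 ≥ 5; Column: 7 ≥ 3). Row gets 10.
(C, R) is a pure NE (Row: 12 ≥ 9; Column: 12 ≥ 10). Row gets 12.
Every other cell has a profitable deviation for at least one player. Highest of {10, 12} is 12.

12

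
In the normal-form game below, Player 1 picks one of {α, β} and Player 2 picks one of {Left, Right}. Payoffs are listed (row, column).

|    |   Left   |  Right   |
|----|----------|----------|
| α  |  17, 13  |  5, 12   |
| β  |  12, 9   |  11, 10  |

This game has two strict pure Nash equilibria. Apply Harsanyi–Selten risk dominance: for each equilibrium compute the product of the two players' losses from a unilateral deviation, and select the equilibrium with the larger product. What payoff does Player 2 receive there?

At (α, Left): Player 1 loses 17 − 12 = 5 by deviating; Player 2 loses 13 − 12 = 1. Product = 5·1 = 5.
At (β, Right): Player 1 loses 11 − 5 = 6 by deviating; Player 2 loses 10 − 9 = 1. Product = 6·1 = 6.
6 > 5, so (β, Right) is risk-dominant. Player 2's payoff there is 10.

10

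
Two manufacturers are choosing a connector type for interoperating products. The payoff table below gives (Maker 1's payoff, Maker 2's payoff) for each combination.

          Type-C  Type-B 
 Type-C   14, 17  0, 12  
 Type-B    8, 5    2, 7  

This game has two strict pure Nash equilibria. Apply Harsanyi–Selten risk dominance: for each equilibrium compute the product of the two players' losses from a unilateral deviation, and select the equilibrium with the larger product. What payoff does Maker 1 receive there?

At both Type-C: Maker 1 loses 14 − 8 = 6 by deviating; Maker 2 loses 17 − 12 = 5. Product = 6·5 = 30.
At both Type-B: Maker 1 loses 2 − 0 = 2 by deviating; Maker 2 loses 7 − 5 = 2. Product = 2·2 = 4.
30 > 4, so both Type-C is risk-dominant. Maker 1's payoff there is 14.

14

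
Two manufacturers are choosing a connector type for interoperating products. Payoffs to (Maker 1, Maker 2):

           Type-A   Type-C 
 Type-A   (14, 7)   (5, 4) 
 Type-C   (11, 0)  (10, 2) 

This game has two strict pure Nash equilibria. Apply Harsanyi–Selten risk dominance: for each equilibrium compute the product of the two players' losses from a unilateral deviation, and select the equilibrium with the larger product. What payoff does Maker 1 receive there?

At both Type-A: Maker 1 loses 14 − 11 = 3 by deviating; Maker 2 loses 7 − 4 = 3. Product = 3·3 = 9.
At both Type-C: Maker 1 loses 10 − 5 = 5 by deviating; Maker 2 loses 2 − 0 = 2. Product = 5·2 = 10.
10 > 9, so both Type-C is risk-dominant. Maker 1's payoff there is 10.

10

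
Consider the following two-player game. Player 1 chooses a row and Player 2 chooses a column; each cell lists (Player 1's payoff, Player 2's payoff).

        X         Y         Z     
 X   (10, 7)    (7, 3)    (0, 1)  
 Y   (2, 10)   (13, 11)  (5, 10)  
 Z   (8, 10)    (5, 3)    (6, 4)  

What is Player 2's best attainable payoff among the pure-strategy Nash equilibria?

Both X is a pure NE (Player 1: 10 ≥ 8; Player 2: 7 ≥ 3). Player 2 gets 7.
Both Y is a pure NE (Player 1: 13 ≥ 7; Player 2: 11 ≥ 10). Player 2 gets 11.
Every other cell has a profitable deviation for at least one player. Highest of {7, 11} is 11.

11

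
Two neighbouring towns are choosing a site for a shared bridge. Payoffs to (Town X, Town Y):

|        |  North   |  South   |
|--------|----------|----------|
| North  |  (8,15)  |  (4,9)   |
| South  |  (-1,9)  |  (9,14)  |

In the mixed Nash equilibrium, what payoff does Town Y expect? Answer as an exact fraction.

129/11

Town X mixes with probability p on North, chosen so Town Y is indifferent: 15p + 9(1−p) = 9p + 14(1−p) gives p = 5/11.
Town Y's expected payoff is 15·5/11 + 9·6/11 = 129/11.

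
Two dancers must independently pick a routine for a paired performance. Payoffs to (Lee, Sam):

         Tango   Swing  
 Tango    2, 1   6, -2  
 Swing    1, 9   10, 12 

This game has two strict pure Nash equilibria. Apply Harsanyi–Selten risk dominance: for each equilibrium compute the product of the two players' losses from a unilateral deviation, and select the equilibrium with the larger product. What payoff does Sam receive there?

At both Tango: Lee loses 2 − 1 = 1 by deviating; Sam loses 1 − (-2) = 3. Product = 1·3 = 3.
At both Swing: Lee loses 10 − 6 = 4 by deviating; Sam loses 12 − 9 = 3. Product = 4·3 = 12.
12 > 3, so both Swing is risk-dominant. Sam's payoff there is 12.

12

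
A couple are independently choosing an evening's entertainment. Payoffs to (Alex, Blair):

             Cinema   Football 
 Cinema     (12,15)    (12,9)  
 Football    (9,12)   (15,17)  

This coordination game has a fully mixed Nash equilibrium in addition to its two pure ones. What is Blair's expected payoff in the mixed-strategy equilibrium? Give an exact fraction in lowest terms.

147/11

Alex mixes with probability p on Cinema, chosen so Blair is indifferent: 15p + 12(1−p) = 9p + 17(1−p) gives p = 5/11.
Blair's expected payoff is 15·5/11 + 12·6/11 = 147/11.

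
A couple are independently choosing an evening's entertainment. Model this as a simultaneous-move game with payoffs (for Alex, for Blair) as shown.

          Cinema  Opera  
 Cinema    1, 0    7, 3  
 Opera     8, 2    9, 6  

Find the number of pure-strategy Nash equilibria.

1

Both Opera: Alex gets 9 (best alternative 7); Blair gets 6 (best alternative 2). Neither deviates — NE.
Both Cinema is not a NE: Alex would switch to Opera (8 > 1).
No other cell survives both best-response checks, so there is 1 pure NE.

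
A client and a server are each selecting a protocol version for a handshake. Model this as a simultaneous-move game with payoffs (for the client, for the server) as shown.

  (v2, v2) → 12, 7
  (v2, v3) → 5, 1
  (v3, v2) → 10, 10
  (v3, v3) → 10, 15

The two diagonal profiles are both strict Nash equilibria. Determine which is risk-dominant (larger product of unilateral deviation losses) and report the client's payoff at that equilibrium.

At both v2: the client loses 12 − 10 = 2 by deviating; the server loses 7 − 1 = 6. Product = 2·6 = 12.
At both v3: the client loses 10 − 5 = 5 by deviating; the server loses 15 − 10 = 5. Product = 5·5 = 25.
25 > 12, so both v3 is risk-dominant. The client's payoff there is 10.

10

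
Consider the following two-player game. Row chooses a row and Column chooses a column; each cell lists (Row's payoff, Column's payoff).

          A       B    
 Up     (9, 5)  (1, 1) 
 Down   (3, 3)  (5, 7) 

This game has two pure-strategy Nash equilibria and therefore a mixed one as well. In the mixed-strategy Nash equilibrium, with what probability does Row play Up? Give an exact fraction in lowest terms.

1/2

Row's mix p on Up must make Column indifferent between A and B.
Column's payoff from A: 5p + 3(1−p). From B: 1p + 7(1−p).
Set equal: 4p = 4(1−p) → p = 4/8 = 1/2.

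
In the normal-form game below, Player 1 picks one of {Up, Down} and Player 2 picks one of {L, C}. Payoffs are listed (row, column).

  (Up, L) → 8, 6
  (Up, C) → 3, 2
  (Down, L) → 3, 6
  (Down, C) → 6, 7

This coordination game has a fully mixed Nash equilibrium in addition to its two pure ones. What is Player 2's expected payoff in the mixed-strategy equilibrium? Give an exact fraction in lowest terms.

6

Player 1 mixes with probability p on Up, chosen so Player 2 is indifferent: 6p + 6(1−p) = 2p + 7(1−p) gives p = 1/5.
Player 2's expected payoff is 6·1/5 + 6·4/5 = 6.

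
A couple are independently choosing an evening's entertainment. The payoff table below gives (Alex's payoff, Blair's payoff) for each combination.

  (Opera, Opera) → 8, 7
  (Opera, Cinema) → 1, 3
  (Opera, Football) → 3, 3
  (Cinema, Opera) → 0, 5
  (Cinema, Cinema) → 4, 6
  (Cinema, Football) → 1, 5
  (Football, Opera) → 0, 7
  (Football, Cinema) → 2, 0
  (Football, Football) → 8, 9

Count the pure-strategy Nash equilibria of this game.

3

Both Opera: Alex gets 8 (best alternative 0); Blair gets 7 (best alternative 3). Neither deviates — NE.
Both Cinema: Alex gets 4 (best alternative 2); Blair gets 6 (best alternative 5). Neither deviates — NE.
Both Football: Alex gets 8 (best alternative 3); Blair gets 9 (best alternative 7). Neither deviates — NE.
(Opera, Football) is not a NE: Alex would switch to Football (8 > 3).
No other cell survives both best-response checks, so there are 3 pure NE.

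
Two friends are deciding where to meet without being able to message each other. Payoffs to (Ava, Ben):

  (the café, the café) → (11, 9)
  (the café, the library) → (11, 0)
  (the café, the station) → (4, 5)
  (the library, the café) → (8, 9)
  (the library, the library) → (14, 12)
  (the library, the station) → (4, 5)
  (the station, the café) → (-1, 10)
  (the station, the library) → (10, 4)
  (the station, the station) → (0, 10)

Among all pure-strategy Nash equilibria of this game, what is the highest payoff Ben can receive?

Both the café is a pure NE (Ava: 11 ≥ 8; Ben: 9 ≥ 5). Ben gets 9.
Both the library is a pure NE (Ava: 14 ≥ 11; Ben: 12 ≥ 9). Ben gets 12.
Every other cell has a profitable deviation for at least one player. Highest of {9, 12} is 12.

12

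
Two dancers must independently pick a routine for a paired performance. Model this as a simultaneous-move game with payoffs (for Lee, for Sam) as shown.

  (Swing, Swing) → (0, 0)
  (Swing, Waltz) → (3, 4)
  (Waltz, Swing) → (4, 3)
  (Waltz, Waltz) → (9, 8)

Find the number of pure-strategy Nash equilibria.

Both Waltz: Lee gets 9 (best alternative 3); Sam gets 8 (best alternative 3). Neither deviates — NE.
Both Swing is not a NE: Lee would switch to Waltz (4 > 0).
No other cell survives both best-response checks, so there is 1 pure NE.

1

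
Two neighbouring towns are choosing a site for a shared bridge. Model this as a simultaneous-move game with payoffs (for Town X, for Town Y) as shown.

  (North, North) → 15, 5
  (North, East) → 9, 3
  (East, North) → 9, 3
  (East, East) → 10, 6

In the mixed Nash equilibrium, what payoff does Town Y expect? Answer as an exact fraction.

21/5

Town X mixes with probability p on North, chosen so Town Y is indifferent: 5p + 3(1−p) = 3p + 6(1−p) gives p = 3/5.
Town Y's expected payoff is 5·3/5 + 3·2/5 = 21/5.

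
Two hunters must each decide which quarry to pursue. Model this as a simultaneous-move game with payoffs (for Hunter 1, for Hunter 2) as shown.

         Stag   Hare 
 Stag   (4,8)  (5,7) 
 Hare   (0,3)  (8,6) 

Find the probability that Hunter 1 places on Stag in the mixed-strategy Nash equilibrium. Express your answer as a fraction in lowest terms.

3/4

Hunter 1's mix p on Stag must make Hunter 2 indifferent between Stag and Hare.
Hunter 2's payoff from Stag: 8p + 3(1−p). From Hare: 7p + 6(1−p).
Set equal: 1p = 3(1−p) → p = 3/4.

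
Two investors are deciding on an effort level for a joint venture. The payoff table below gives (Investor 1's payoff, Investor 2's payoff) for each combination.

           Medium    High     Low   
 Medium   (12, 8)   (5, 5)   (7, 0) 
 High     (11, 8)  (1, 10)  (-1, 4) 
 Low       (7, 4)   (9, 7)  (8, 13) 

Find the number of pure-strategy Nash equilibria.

2

Both Medium: Investor 1 gets 12 (best alternative 11); Investor 2 gets 8 (best alternative 5). Neither deviates — NE.
Both Low: Investor 1 gets 8 (best alternative 7); Investor 2 gets 13 (best alternative 7). Neither deviates — NE.
Both High is not a NE: Investor 1 would switch to Low (9 > 1).
No other cell survives both best-response checks, so there are 2 pure NE.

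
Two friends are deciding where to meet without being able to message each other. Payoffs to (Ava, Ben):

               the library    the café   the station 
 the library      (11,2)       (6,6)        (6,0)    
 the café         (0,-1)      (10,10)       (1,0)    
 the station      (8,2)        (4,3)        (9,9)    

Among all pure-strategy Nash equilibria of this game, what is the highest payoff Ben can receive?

Both the café is a pure NE (Ava: 10 ≥ 6; Ben: 10 ≥ 0). Ben gets 10.
Both the station is a pure NE (Ava: 9 ≥ 6; Ben: 9 ≥ 3). Ben gets 9.
Every other cell has a profitable deviation for at least one player. Highest of {10, 9} is 10.

10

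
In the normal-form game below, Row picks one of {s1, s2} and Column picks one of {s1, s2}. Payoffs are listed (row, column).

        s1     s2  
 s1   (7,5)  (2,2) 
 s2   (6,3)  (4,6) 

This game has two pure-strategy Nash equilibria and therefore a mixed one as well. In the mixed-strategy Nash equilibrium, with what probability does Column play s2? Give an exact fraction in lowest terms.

1/3

Column's mix q on s1 must make Row indifferent between s1 and s2.
Row's payoff from s1: 7q + 2(1−q). From s2: 6q + 4(1−q).
Set equal: 1q = 2(1−q) → q = 2/3.
Probability on s2 is 1 − 2/3 = 1/3.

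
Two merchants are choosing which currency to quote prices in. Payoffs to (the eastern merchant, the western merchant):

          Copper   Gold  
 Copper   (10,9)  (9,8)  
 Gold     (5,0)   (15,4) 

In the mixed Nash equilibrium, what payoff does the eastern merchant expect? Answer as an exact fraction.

105/11

The western merchant mixes with probability q on Copper, chosen so the eastern merchant is indifferent: 10q + 9(1−q) = 5q + 15(1−q) gives q = 6/11.
The eastern merchant's expected payoff (from either row, since indifferent) is 10·6/11 + 9·5/11 = 105/11.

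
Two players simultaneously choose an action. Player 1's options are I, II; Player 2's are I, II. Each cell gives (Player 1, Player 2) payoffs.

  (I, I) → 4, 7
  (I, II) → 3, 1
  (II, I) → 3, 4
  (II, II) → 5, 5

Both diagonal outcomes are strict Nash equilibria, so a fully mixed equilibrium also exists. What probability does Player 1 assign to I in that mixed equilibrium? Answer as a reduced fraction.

Player 1's mix p on I must make Player 2 indifferent between I and II.
Player 2's payoff from I: 7p + 4(1−p). From II: 1p + 5(1−p).
Set equal: 6p = 1(1−p) → p = 1/7.

1/7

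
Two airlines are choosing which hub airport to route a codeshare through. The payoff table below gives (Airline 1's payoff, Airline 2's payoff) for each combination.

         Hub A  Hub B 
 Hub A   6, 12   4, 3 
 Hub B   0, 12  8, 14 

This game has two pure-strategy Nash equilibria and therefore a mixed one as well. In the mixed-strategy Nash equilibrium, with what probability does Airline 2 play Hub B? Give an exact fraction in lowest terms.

Airline 2's mix q on Hub A must make Airline 1 indifferent between Hub A and Hub B.
Airline 1's payoff from Hub A: 6q + 4(1−q). From Hub B: 0q + 8(1−q).
Set equal: 6q = 4(1−q) → q = 4/10 = 2/5.
Probability on Hub B is 1 − 2/5 = 3/5.

3/5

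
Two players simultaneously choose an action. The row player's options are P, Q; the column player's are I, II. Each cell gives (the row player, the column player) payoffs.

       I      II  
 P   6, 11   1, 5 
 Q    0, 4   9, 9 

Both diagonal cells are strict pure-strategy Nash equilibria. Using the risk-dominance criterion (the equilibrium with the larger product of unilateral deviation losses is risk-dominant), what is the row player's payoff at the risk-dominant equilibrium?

At (P, I): the row player loses 6 − 0 = 6 by deviating; the column player loses 11 − 5 = 6. Product = 6·6 = 36.
At (Q, II): the row player loses 9 − 1 = 8 by deviating; the column player loses 9 − 4 = 5. Product = 8·5 = 40.
40 > 36, so (Q, II) is risk-dominant. The row player's payoff there is 9.

9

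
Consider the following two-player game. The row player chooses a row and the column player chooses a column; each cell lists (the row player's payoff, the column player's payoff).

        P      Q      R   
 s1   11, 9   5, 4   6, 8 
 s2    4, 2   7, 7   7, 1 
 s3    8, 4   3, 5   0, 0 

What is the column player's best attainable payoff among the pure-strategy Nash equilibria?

9

(s1, P) is a pure NE (the row player: 11 ≥ 8; the column player: 9 ≥ 8). The column player gets 9.
(s2, Q) is a pure NE (the row player: 7 ≥ 5; the column player: 7 ≥ 2). The column player gets 7.
Every other cell has a profitable deviation for at least one player. Highest of {9, 7} is 9.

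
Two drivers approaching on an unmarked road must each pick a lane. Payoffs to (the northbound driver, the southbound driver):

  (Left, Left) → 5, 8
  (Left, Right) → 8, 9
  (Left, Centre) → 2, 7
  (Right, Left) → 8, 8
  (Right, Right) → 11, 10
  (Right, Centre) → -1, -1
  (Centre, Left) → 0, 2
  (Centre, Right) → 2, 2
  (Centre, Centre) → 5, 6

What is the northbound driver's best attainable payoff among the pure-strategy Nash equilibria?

11

Both Right is a pure NE (the northbound driver: 11 ≥ 8; the southbound driver: 10 ≥ 8). The northbound driver gets 11.
Both Centre is a pure NE (the northbound driver: 5 ≥ 2; the southbound driver: 6 ≥ 2). The northbound driver gets 5.
Every other cell has a profitable deviation for at least one player. Highest of {11, 5} is 11.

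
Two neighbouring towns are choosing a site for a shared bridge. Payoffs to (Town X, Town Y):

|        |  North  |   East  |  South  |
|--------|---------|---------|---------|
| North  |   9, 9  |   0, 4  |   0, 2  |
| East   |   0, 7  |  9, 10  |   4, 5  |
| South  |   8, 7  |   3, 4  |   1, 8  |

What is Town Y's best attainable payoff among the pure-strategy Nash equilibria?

10

Both North is a pure NE (Town X: 9 ≥ 8; Town Y: 9 ≥ 4). Town Y gets 9.
Both East is a pure NE (Town X: 9 ≥ 3; Town Y: 10 ≥ 7). Town Y gets 10.
Every other cell has a profitable deviation for at least one player. Highest of {9, 10} is 10.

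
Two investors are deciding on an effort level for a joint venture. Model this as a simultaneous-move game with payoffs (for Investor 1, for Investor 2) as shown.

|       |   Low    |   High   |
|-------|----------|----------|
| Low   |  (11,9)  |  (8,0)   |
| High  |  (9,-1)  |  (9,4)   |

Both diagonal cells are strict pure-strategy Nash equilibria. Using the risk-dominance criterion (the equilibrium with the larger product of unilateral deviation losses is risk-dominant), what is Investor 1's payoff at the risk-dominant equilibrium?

At both Low: Investor 1 loses 11 − 9 = 2 by deviating; Investor 2 loses 9 − 0 = 9. Product = 2·9 = 18.
At both High: Investor 1 loses 9 − 8 = 1 by deviating; Investor 2 loses 4 − (-1) = 5. Product = 1·5 = 5.
18 > 5, so both Low is risk-dominant. Investor 1's payoff there is 11.

11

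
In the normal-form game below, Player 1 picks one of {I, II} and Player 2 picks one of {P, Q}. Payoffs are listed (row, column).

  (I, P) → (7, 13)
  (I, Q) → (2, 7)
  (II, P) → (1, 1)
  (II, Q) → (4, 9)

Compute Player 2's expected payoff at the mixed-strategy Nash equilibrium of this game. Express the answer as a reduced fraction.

Player 1 mixes with probability p on I, chosen so Player 2 is indifferent: 13p + 1(1−p) = 7p + 9(1−p) gives p = 4/7.
Player 2's expected payoff is 13·4/7 + 1·3/7 = 55/7.

55/7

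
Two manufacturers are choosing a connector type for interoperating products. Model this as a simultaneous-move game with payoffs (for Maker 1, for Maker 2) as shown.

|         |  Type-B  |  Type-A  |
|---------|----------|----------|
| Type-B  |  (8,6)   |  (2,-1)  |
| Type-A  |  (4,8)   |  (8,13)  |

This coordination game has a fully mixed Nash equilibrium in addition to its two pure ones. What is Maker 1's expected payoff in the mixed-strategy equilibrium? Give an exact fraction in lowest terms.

28/5

Maker 2 mixes with probability q on Type-B, chosen so Maker 1 is indifferent: 8q + 2(1−q) = 4q + 8(1−q) gives q = 3/5.
Maker 1's expected payoff (from either row, since indifferent) is 8·3/5 + 2·2/5 = 28/5.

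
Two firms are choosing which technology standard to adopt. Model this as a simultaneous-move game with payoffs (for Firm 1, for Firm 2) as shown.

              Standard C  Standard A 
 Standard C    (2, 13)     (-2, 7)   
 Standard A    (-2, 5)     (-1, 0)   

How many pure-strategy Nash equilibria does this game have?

Both Standard C: Firm 1 gets 2 (best alternative -2); Firm 2 gets 13 (best alternative 7). Neither deviates — NE.
Both Standard A is not a NE: Firm 2 would switch to Standard C (5 > 0).
No other cell survives both best-response checks, so there is 1 pure NE.

1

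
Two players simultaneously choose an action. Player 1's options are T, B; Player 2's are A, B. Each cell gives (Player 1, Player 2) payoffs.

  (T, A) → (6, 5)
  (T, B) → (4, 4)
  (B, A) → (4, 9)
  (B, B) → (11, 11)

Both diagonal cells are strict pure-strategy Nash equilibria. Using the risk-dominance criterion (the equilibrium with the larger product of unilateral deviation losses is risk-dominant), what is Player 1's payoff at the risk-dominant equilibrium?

11

At (T, A): Player 1 loses 6 − 4 = 2 by deviating; Player 2 loses 5 − 4 = 1. Product = 2·1 = 2.
At (B, B): Player 1 loses 11 − 4 = 7 by deviating; Player 2 loses 11 − 9 = 2. Product = 7·2 = 14.
14 > 2, so (B, B) is risk-dominant. Player 1's payoff there is 11.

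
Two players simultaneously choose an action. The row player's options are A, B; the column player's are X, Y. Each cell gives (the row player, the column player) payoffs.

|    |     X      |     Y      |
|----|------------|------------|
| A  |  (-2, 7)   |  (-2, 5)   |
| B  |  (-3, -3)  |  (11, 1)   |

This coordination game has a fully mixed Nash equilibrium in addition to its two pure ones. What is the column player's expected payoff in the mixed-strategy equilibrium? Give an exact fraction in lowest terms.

11/3

The row player mixes with probability p on A, chosen so the column player is indifferent: 7p + (-3)(1−p) = 5p + 1(1−p) gives p = 2/3.
The column player's expected payoff is 7·2/3 + (-3)·1/3 = 11/3.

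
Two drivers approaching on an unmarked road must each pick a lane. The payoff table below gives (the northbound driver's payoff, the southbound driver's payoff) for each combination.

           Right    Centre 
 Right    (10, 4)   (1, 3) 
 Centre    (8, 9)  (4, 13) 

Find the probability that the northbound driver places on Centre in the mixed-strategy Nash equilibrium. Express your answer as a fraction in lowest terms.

The northbound driver's mix p on Right must make the southbound driver indifferent between Right and Centre.
The southbound driver's payoff from Right: 4p + 9(1−p). From Centre: 3p + 13(1−p).
Set equal: 1p = 4(1−p) → p = 4/5.
Probability on Centre is 1 − 4/5 = 1/5.

1/5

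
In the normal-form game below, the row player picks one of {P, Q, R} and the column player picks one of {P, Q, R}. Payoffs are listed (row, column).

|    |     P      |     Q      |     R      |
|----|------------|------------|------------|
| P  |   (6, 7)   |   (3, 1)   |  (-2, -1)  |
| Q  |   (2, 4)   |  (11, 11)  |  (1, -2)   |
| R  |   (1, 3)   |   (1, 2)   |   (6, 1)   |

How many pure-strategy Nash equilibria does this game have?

2

Both P: the row player gets 6 (best alternative 2); the column player gets 7 (best alternative 1). Neither deviates — NE.
Both Q: the row player gets 11 (best alternative 3); the column player gets 11 (best alternative 4). Neither deviates — NE.
Both R is not a NE: the column player would switch to P (3 > 1).
No other cell survives both best-response checks, so there are 2 pure NE.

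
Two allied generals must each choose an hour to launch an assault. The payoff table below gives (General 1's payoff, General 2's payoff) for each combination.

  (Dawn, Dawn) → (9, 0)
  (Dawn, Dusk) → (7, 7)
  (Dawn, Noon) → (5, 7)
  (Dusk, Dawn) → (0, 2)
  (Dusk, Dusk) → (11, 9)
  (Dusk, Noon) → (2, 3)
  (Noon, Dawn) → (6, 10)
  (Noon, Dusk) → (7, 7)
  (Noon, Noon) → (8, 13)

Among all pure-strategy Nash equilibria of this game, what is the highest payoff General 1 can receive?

11

Both Dusk is a pure NE (General 1: 11 ≥ 7; General 2: 9 ≥ 3). General 1 gets 11.
Both Noon is a pure NE (General 1: 8 ≥ 5; General 2: 13 ≥ 10). General 1 gets 8.
Every other cell has a profitable deviation for at least one player. Highest of {11, 8} is 11.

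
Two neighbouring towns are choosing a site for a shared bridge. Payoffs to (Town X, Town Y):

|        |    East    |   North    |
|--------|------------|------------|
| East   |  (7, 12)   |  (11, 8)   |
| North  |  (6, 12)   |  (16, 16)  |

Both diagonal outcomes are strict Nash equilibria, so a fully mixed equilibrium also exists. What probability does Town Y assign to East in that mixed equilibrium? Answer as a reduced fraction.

Town Y's mix q on East must make Town X indifferent between East and North.
Town X's payoff from East: 7q + 11(1−q). From North: 6q + 16(1−q).
Set equal: 1q = 5(1−q) → q = 5/6.

5/6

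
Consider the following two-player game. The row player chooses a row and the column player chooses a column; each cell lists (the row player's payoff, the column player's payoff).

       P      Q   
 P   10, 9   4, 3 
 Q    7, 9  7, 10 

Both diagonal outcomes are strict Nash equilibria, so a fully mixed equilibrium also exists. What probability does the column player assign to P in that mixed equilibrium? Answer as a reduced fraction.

The column player's mix q on P must make the row player indifferent between P and Q.
The row player's payoff from P: 10q + 4(1−q). From Q: 7q + 7(1−q).
Set equal: 3q = 3(1−q) → q = 3/6 = 1/2.

1/2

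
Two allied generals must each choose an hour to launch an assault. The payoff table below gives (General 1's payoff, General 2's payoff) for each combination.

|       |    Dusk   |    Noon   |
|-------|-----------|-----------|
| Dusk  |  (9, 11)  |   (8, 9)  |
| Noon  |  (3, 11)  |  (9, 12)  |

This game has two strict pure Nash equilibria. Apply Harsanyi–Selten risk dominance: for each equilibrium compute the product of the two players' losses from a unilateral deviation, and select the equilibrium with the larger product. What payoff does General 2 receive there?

At both Dusk: General 1 loses 9 − 3 = 6 by deviating; General 2 loses 11 − 9 = 2. Product = 6·2 = 12.
At both Noon: General 1 loses 9 − 8 = 1 by deviating; General 2 loses 12 − 11 = 1. Product = 1·1 = 1.
12 > 1, so both Dusk is risk-dominant. General 2's payoff there is 11.

11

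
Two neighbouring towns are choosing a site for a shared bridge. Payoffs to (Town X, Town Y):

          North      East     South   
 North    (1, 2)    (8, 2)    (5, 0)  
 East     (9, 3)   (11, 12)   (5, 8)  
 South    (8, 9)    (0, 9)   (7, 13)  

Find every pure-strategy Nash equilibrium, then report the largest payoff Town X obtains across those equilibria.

11

Both East is a pure NE (Town X: 11 ≥ 8; Town Y: 12 ≥ 8). Town X gets 11.
Both South is a pure NE (Town X: 7 ≥ 5; Town Y: 13 ≥ 9). Town X gets 7.
Every other cell has a profitable deviation for at least one player. Highest of {11, 7} is 11.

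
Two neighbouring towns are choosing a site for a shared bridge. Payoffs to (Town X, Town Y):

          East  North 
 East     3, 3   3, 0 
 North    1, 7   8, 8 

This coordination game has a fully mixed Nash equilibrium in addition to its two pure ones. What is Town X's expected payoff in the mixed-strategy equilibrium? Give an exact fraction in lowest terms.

3

Town Y mixes with probability q on East, chosen so Town X is indifferent: 3q + 3(1−q) = 1q + 8(1−q) gives q = 5/7.
Town X's expected payoff (from either row, since indifferent) is 3·5/7 + 3·2/7 = 3.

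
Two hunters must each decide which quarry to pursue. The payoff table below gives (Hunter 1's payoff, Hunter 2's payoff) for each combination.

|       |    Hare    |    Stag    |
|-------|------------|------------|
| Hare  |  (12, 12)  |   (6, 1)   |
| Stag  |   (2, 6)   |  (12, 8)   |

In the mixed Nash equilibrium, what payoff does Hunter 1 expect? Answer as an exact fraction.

33/4

Hunter 2 mixes with probability q on Hare, chosen so Hunter 1 is indifferent: 12q + 6(1−q) = 2q + 12(1−q) gives q = 3/8.
Hunter 1's expected payoff (from either row, since indifferent) is 12·3/8 + 6·5/8 = 33/4.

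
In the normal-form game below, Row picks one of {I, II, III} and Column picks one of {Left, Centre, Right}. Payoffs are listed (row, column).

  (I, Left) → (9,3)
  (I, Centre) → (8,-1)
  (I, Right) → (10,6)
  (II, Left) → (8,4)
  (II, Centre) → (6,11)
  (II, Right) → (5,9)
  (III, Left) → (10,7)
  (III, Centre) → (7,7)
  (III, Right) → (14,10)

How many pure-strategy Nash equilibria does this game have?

1

(III, Right): Row gets 14 (best alternative 10); Column gets 10 (best alternative 7). Neither deviates — NE.
(I, Left) is not a NE: Row would switch to III (10 > 9).
No other cell survives both best-response checks, so there is 1 pure NE.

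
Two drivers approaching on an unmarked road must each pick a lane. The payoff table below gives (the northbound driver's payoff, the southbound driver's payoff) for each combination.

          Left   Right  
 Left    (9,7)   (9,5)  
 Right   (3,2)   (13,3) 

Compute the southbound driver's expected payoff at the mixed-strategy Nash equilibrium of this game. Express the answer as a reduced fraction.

11/3

The northbound driver mixes with probability p on Left, chosen so the southbound driver is indifferent: 7p + 2(1−p) = 5p + 3(1−p) gives p = 1/3.
The southbound driver's expected payoff is 7·1/3 + 2·2/3 = 11/3.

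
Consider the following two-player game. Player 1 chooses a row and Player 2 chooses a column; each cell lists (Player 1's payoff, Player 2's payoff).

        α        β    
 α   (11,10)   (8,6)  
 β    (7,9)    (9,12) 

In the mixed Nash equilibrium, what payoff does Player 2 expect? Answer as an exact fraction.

66/7

Player 1 mixes with probability p on α, chosen so Player 2 is indifferent: 10p + 9(1−p) = 6p + 12(1−p) gives p = 3/7.
Player 2's expected payoff is 10·3/7 + 9·4/7 = 66/7.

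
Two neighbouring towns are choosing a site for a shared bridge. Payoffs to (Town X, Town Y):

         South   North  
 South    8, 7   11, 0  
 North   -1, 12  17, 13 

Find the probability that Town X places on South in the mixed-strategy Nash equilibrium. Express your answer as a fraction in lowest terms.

Town X's mix p on South must make Town Y indifferent between South and North.
Town Y's payoff from South: 7p + 12(1−p). From North: 0p + 13(1−p).
Set equal: 7p = 1(1−p) → p = 1/8.

1/8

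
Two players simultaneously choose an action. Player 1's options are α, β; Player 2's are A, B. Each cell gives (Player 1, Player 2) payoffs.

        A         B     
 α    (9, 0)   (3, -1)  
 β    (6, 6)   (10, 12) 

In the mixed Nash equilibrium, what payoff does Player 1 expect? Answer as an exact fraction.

Player 2 mixes with probability q on A, chosen so Player 1 is indifferent: 9q + 3(1−q) = 6q + 10(1−q) gives q = 7/10.
Player 1's expected payoff (from either row, since indifferent) is 9·7/10 + 3·3/10 = 36/5.

36/5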